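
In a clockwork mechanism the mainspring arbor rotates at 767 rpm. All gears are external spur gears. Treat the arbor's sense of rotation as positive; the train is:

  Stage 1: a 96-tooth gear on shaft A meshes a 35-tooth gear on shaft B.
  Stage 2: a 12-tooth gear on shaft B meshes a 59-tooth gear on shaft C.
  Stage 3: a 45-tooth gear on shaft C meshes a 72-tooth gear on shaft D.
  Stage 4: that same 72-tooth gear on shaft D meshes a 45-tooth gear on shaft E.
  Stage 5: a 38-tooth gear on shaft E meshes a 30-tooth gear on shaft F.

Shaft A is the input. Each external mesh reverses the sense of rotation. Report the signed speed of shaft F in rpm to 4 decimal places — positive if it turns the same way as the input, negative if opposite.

Stage 1 [96T→35T]: ω = 767.0000×96/35 = 2103.7714 rpm, dir flips to −; running = −2103.7714
Stage 2 [12T→59T]: ω = 2103.7714×12/59 = 427.8857 rpm, dir flips to +; running = +427.8857
Stage 3 [45T→72T]: ω = 427.8857×45/72 = 267.4286 rpm, dir flips to −; running = −267.4286
Stage 4 [72T→45T]: ω = 267.4286×72/45 = 427.8857 rpm, dir flips to +; running = +427.8857
Stage 5 [38T→30T]: ω = 427.8857×38/30 = 541.9886 rpm, dir flips to −; running = −541.9886

-541.9886 rpm (opposite to input, |ω| = 541.9886 rpm)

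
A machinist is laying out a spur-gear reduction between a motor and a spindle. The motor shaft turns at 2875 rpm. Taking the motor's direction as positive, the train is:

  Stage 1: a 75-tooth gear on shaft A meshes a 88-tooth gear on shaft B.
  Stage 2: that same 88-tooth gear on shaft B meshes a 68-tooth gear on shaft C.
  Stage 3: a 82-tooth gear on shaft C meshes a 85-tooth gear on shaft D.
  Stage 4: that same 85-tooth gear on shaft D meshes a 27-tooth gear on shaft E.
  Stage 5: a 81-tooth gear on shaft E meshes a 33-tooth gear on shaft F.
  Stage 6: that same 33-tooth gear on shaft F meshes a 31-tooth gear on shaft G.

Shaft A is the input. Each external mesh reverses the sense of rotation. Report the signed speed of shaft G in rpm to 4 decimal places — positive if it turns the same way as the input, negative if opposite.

Stage 1 [75T→88T]: ω = 2875.0000×75/88 = 2450.2841 rpm, dir flips to −; running = −2450.2841
Stage 2 [88T→68T]: ω = 2450.2841×88/68 = 3170.9559 rpm, dir flips to +; running = +3170.9559
Stage 3 [82T→85T]: ω = 3170.9559×82/85 = 3059.0398 rpm, dir flips to −; running = −3059.0398
Stage 4 [85T→27T]: ω = 3059.0398×85/27 = 9630.3105 rpm, dir flips to +; running = +9630.3105
Stage 5 [81T→33T]: ω = 9630.3105×81/33 = 23638.0348 rpm, dir flips to −; running = −23638.0348
Stage 6 [33T→31T]: ω = 23638.0348×33/31 = 25163.0693 rpm, dir flips to +; running = +25163.0693

+25163.0693 rpm (same as input, |ω| = 25163.0693 rpm)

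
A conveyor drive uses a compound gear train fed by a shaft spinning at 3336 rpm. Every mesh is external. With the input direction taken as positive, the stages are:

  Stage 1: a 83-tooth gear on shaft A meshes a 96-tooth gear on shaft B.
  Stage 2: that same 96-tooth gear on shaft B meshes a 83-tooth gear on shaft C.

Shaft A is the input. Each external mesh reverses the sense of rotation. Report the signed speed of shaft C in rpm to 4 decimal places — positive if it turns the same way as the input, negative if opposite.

+3336.0000 rpm (same as input, |ω| = 3336.0000 rpm)

Stage 1 [83T→96T]: ω = 3336.0000×83/96 = 2884.2500 rpm, dir flips to −; running = −2884.2500
Stage 2 [96T→83T]: ω = 2884.2500×96/83 = 3336.0000 rpm, dir flips to +; running = +3336.0000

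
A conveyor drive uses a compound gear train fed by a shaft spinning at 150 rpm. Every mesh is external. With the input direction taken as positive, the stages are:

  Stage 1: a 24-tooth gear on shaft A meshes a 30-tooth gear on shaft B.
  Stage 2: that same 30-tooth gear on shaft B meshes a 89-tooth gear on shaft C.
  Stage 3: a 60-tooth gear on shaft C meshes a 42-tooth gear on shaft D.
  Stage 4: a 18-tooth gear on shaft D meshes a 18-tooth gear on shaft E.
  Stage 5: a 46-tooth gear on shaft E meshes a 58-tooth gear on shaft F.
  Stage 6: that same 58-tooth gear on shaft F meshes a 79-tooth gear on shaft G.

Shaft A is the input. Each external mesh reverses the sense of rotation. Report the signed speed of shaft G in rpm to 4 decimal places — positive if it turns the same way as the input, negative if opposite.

Stage 1 [24T→30T]: ω = 150.0000×24/30 = 120.0000 rpm, dir flips to −; running = −120.0000
Stage 2 [30T→89T]: ω = 120.0000×30/89 = 40.4494 rpm, dir flips to +; running = +40.4494
Stage 3 [60T→42T]: ω = 40.4494×60/42 = 57.7849 rpm, dir flips to −; running = −57.7849
Stage 4 [18T→18T]: ω = 57.7849×18/18 = 57.7849 rpm, dir flips to +; running = +57.7849
Stage 5 [46T→58T]: ω = 57.7849×46/58 = 45.8294 rpm, dir flips to −; running = −45.8294
Stage 6 [58T→79T]: ω = 45.8294×58/79 = 33.6469 rpm, dir flips to +; running = +33.6469

+33.6469 rpm (same as input, |ω| = 33.6469 rpm)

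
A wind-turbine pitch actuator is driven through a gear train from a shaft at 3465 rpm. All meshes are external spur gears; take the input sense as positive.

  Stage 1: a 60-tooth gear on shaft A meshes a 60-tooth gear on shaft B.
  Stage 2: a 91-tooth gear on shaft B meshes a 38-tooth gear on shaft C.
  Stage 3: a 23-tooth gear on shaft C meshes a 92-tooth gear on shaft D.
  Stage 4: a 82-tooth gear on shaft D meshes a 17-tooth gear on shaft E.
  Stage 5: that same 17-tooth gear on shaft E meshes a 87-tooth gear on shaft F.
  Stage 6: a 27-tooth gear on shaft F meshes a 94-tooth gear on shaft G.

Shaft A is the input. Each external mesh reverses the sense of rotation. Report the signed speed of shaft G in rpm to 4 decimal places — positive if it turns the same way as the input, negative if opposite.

+561.6058 rpm (same as input, |ω| = 561.6058 rpm)

Stage 1 [60T→60T]: ω = 3465.0000×60/60 = 3465.0000 rpm, dir flips to −; running = −3465.0000
Stage 2 [91T→38T]: ω = 3465.0000×91/38 = 8297.7632 rpm, dir flips to +; running = +8297.7632
Stage 3 [23T→92T]: ω = 8297.7632×23/92 = 2074.4408 rpm, dir flips to −; running = −2074.4408
Stage 4 [82T→17T]: ω = 2074.4408×82/17 = 10006.1262 rpm, dir flips to +; running = +10006.1262
Stage 5 [17T→87T]: ω = 10006.1262×17/87 = 1955.2201 rpm, dir flips to −; running = −1955.2201
Stage 6 [27T→94T]: ω = 1955.2201×27/94 = 561.6058 rpm, dir flips to +; running = +561.6058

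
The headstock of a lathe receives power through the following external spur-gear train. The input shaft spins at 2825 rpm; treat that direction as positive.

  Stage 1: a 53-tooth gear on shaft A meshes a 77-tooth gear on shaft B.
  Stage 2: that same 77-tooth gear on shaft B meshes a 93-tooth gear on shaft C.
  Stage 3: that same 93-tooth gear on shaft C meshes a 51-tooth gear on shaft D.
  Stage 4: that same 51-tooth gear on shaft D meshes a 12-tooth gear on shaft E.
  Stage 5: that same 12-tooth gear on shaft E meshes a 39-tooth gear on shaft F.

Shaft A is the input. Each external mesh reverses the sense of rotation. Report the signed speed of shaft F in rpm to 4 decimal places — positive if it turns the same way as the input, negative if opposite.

Stage 1 [53T→77T]: ω = 2825.0000×53/77 = 1944.4805 rpm, dir flips to −; running = −1944.4805
Stage 2 [77T→93T]: ω = 1944.4805×77/93 = 1609.9462 rpm, dir flips to +; running = +1609.9462
Stage 3 [93T→51T]: ω = 1609.9462×93/51 = 2935.7843 rpm, dir flips to −; running = −2935.7843
Stage 4 [51T→12T]: ω = 2935.7843×51/12 = 12477.0833 rpm, dir flips to +; running = +12477.0833
Stage 5 [12T→39T]: ω = 12477.0833×12/39 = 3839.1026 rpm, dir flips to −; running = −3839.1026

-3839.1026 rpm (opposite to input, |ω| = 3839.1026 rpm)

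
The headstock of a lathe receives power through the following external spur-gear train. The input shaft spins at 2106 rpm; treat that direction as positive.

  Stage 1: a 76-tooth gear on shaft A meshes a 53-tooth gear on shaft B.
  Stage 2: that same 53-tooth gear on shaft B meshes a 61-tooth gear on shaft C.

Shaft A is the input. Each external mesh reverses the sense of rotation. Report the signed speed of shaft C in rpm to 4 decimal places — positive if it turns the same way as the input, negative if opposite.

Stage 1 [76T→53T]: ω = 2106.0000×76/53 = 3019.9245 rpm, dir flips to −; running = −3019.9245
Stage 2 [53T→61T]: ω = 3019.9245×53/61 = 2623.8689 rpm, dir flips to +; running = +2623.8689

+2623.8689 rpm (same as input, |ω| = 2623.8689 rpm)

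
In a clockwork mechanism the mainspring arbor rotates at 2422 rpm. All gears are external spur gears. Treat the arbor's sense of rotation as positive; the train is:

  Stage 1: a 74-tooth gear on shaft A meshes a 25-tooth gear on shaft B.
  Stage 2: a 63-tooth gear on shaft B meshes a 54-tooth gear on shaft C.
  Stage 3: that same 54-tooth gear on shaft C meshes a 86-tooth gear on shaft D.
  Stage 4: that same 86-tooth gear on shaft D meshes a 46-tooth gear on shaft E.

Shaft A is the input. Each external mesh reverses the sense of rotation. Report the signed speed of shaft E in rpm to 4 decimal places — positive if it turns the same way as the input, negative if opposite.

Stage 1 [74T→25T]: ω = 2422.0000×74/25 = 7169.1200 rpm, dir flips to −; running = −7169.1200
Stage 2 [63T→54T]: ω = 7169.1200×63/54 = 8363.9733 rpm, dir flips to +; running = +8363.9733
Stage 3 [54T→86T]: ω = 8363.9733×54/86 = 5251.7972 rpm, dir flips to −; running = −5251.7972
Stage 4 [86T→46T]: ω = 5251.7972×86/46 = 9818.5774 rpm, dir flips to +; running = +9818.5774

+9818.5774 rpm (same as input, |ω| = 9818.5774 rpm)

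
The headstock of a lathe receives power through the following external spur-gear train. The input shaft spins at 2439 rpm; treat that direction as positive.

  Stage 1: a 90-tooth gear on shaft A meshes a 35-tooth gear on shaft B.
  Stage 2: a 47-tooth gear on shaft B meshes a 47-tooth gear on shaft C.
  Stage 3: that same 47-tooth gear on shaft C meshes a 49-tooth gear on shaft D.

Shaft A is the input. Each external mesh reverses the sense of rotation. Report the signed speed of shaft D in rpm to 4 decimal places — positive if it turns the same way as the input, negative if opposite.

-6015.7259 rpm (opposite to input, |ω| = 6015.7259 rpm)

Stage 1 [90T→35T]: ω = 2439.0000×90/35 = 6271.7143 rpm, dir flips to −; running = −6271.7143
Stage 2 [47T→47T]: ω = 6271.7143×47/47 = 6271.7143 rpm, dir flips to +; running = +6271.7143
Stage 3 [47T→49T]: ω = 6271.7143×47/49 = 6015.7259 rpm, dir flips to −; running = −6015.7259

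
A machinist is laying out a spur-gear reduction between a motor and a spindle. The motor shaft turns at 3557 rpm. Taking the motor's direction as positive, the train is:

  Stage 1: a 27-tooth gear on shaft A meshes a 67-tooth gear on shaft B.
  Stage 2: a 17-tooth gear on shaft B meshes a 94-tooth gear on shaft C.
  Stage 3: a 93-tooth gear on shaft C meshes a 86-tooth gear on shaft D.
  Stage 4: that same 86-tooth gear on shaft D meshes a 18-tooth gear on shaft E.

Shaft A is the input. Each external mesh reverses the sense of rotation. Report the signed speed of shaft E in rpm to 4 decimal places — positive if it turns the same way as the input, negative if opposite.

+1339.3816 rpm (same as input, |ω| = 1339.3816 rpm)

Stage 1 [27T→67T]: ω = 3557.0000×27/67 = 1433.4179 rpm, dir flips to −; running = −1433.4179
Stage 2 [17T→94T]: ω = 1433.4179×17/94 = 259.2352 rpm, dir flips to +; running = +259.2352
Stage 3 [93T→86T]: ω = 259.2352×93/86 = 280.3357 rpm, dir flips to −; running = −280.3357
Stage 4 [86T→18T]: ω = 280.3357×86/18 = 1339.3816 rpm, dir flips to +; running = +1339.3816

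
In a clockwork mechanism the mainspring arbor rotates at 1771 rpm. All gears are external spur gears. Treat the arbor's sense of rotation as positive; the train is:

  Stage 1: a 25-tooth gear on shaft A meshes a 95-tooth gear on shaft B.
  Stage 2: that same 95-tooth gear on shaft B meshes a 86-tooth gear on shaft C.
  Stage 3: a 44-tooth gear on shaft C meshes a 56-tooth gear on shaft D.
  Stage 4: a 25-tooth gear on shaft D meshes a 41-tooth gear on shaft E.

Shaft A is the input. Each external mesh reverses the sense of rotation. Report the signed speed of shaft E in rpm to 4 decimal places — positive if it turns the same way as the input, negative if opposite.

+246.6499 rpm (same as input, |ω| = 246.6499 rpm)

Stage 1 [25T→95T]: ω = 1771.0000×25/95 = 466.0526 rpm, dir flips to −; running = −466.0526
Stage 2 [95T→86T]: ω = 466.0526×95/86 = 514.8256 rpm, dir flips to +; running = +514.8256
Stage 3 [44T→56T]: ω = 514.8256×44/56 = 404.5058 rpm, dir flips to −; running = −404.5058
Stage 4 [25T→41T]: ω = 404.5058×25/41 = 246.6499 rpm, dir flips to +; running = +246.6499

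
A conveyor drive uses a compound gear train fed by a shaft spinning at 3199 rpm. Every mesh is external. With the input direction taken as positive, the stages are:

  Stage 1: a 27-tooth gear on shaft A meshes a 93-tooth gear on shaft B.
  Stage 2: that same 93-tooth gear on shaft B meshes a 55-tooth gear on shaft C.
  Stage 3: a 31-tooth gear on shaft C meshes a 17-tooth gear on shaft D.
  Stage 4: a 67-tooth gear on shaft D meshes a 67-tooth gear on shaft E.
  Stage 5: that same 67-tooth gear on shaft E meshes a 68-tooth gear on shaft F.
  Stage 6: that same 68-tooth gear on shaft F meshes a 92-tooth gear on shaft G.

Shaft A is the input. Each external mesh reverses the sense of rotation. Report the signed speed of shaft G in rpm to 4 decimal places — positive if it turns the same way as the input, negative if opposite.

Stage 1 [27T→93T]: ω = 3199.0000×27/93 = 928.7419 rpm, dir flips to −; running = −928.7419
Stage 2 [93T→55T]: ω = 928.7419×93/55 = 1570.4182 rpm, dir flips to +; running = +1570.4182
Stage 3 [31T→17T]: ω = 1570.4182×31/17 = 2863.7037 rpm, dir flips to −; running = −2863.7037
Stage 4 [67T→67T]: ω = 2863.7037×67/67 = 2863.7037 rpm, dir flips to +; running = +2863.7037
Stage 5 [67T→68T]: ω = 2863.7037×67/68 = 2821.5905 rpm, dir flips to −; running = −2821.5905
Stage 6 [68T→92T]: ω = 2821.5905×68/92 = 2085.5234 rpm, dir flips to +; running = +2085.5234

+2085.5234 rpm (same as input, |ω| = 2085.5234 rpm)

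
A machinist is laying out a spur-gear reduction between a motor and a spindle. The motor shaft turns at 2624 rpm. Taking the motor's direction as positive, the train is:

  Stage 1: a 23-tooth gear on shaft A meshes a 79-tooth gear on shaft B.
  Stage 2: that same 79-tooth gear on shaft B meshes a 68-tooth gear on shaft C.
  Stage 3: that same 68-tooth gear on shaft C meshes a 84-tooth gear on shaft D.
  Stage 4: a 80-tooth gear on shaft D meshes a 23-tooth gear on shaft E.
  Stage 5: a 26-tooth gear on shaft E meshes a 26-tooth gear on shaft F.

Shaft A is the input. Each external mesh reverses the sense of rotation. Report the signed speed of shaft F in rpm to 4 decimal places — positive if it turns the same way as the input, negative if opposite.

-2499.0476 rpm (opposite to input, |ω| = 2499.0476 rpm)

Stage 1 [23T→79T]: ω = 2624.0000×23/79 = 763.9494 rpm, dir flips to −; running = −763.9494
Stage 2 [79T→68T]: ω = 763.9494×79/68 = 887.5294 rpm, dir flips to +; running = +887.5294
Stage 3 [68T→84T]: ω = 887.5294×68/84 = 718.4762 rpm, dir flips to −; running = −718.4762
Stage 4 [80T→23T]: ω = 718.4762×80/23 = 2499.0476 rpm, dir flips to +; running = +2499.0476
Stage 5 [26T→26T]: ω = 2499.0476×26/26 = 2499.0476 rpm, dir flips to −; running = −2499.0476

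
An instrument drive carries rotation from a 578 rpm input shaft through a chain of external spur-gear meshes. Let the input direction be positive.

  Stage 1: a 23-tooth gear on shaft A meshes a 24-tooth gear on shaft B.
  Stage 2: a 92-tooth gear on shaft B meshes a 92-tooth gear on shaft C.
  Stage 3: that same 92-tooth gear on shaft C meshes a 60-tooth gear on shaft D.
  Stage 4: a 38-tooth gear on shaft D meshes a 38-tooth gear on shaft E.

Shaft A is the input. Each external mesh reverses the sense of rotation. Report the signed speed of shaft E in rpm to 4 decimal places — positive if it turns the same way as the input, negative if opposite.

Stage 1 [23T→24T]: ω = 578.0000×23/24 = 553.9167 rpm, dir flips to −; running = −553.9167
Stage 2 [92T→92T]: ω = 553.9167×92/92 = 553.9167 rpm, dir flips to +; running = +553.9167
Stage 3 [92T→60T]: ω = 553.9167×92/60 = 849.3389 rpm, dir flips to −; running = −849.3389
Stage 4 [38T→38T]: ω = 849.3389×38/38 = 849.3389 rpm, dir flips to +; running = +849.3389

+849.3389 rpm (same as input, |ω| = 849.3389 rpm)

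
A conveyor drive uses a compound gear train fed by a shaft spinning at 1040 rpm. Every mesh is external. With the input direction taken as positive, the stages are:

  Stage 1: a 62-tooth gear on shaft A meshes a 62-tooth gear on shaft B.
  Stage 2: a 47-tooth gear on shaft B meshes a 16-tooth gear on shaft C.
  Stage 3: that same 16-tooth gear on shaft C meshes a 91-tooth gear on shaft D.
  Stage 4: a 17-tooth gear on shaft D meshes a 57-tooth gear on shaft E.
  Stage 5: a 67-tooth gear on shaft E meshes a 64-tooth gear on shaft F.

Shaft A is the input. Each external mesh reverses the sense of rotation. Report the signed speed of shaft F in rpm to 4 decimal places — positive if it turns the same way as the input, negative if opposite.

-167.7099 rpm (opposite to input, |ω| = 167.7099 rpm)

Stage 1 [62T→62T]: ω = 1040.0000×62/62 = 1040.0000 rpm, dir flips to −; running = −1040.0000
Stage 2 [47T→16T]: ω = 1040.0000×47/16 = 3055.0000 rpm, dir flips to +; running = +3055.0000
Stage 3 [16T→91T]: ω = 3055.0000×16/91 = 537.1429 rpm, dir flips to −; running = −537.1429
Stage 4 [17T→57T]: ω = 537.1429×17/57 = 160.2005 rpm, dir flips to +; running = +160.2005
Stage 5 [67T→64T]: ω = 160.2005×67/64 = 167.7099 rpm, dir flips to −; running = −167.7099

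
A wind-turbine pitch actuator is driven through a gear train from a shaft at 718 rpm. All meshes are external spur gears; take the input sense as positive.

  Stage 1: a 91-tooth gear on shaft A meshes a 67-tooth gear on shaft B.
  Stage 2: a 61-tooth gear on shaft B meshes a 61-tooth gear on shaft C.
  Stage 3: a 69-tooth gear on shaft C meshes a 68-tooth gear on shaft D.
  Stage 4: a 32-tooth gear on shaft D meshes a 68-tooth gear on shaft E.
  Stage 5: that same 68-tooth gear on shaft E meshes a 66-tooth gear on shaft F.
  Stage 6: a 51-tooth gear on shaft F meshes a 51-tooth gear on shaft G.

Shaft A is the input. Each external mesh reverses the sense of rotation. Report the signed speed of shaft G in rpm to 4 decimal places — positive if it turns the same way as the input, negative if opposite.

+479.7746 rpm (same as input, |ω| = 479.7746 rpm)

Stage 1 [91T→67T]: ω = 718.0000×91/67 = 975.1940 rpm, dir flips to −; running = −975.1940
Stage 2 [61T→61T]: ω = 975.1940×61/61 = 975.1940 rpm, dir flips to +; running = +975.1940
Stage 3 [69T→68T]: ω = 975.1940×69/68 = 989.5351 rpm, dir flips to −; running = −989.5351
Stage 4 [32T→68T]: ω = 989.5351×32/68 = 465.6636 rpm, dir flips to +; running = +465.6636
Stage 5 [68T→66T]: ω = 465.6636×68/66 = 479.7746 rpm, dir flips to −; running = −479.7746
Stage 6 [51T→51T]: ω = 479.7746×51/51 = 479.7746 rpm, dir flips to +; running = +479.7746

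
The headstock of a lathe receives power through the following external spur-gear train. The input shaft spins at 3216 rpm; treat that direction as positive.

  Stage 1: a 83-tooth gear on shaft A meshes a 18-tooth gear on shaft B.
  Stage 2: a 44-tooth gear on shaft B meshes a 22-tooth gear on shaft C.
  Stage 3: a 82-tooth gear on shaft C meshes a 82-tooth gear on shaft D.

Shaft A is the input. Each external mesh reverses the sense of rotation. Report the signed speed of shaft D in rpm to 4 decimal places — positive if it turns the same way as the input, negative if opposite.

Stage 1 [83T→18T]: ω = 3216.0000×83/18 = 14829.3333 rpm, dir flips to −; running = −14829.3333
Stage 2 [44T→22T]: ω = 14829.3333×44/22 = 29658.6667 rpm, dir flips to +; running = +29658.6667
Stage 3 [82T→82T]: ω = 29658.6667×82/82 = 29658.6667 rpm, dir flips to −; running = −29658.6667

-29658.6667 rpm (opposite to input, |ω| = 29658.6667 rpm)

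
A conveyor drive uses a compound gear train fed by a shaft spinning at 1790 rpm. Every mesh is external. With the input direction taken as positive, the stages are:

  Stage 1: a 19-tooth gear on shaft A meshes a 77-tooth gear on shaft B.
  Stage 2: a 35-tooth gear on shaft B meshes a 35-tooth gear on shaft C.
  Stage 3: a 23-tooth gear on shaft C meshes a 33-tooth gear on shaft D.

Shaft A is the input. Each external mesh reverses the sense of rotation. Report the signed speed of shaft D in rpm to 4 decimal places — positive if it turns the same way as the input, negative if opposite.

Stage 1 [19T→77T]: ω = 1790.0000×19/77 = 441.6883 rpm, dir flips to −; running = −441.6883
Stage 2 [35T→35T]: ω = 441.6883×35/35 = 441.6883 rpm, dir flips to +; running = +441.6883
Stage 3 [23T→33T]: ω = 441.6883×23/33 = 307.8434 rpm, dir flips to −; running = −307.8434

-307.8434 rpm (opposite to input, |ω| = 307.8434 rpm)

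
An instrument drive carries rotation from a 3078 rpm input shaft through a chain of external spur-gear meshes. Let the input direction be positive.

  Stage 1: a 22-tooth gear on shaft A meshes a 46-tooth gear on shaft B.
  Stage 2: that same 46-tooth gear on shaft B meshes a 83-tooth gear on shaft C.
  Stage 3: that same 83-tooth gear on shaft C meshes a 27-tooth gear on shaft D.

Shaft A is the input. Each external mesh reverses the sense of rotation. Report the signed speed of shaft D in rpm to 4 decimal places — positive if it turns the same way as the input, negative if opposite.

-2508.0000 rpm (opposite to input, |ω| = 2508.0000 rpm)

Stage 1 [22T→46T]: ω = 3078.0000×22/46 = 1472.0870 rpm, dir flips to −; running = −1472.0870
Stage 2 [46T→83T]: ω = 1472.0870×46/83 = 815.8554 rpm, dir flips to +; running = +815.8554
Stage 3 [83T→27T]: ω = 815.8554×83/27 = 2508.0000 rpm, dir flips to −; running = −2508.0000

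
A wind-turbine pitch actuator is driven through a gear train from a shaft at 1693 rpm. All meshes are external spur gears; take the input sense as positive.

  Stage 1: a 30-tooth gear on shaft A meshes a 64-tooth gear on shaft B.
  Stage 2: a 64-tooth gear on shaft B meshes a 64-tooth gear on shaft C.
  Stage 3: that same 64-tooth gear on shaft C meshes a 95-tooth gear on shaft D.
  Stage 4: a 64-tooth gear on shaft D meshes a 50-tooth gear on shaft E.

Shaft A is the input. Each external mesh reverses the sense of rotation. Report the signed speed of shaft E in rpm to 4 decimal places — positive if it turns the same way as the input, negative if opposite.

+684.3284 rpm (same as input, |ω| = 684.3284 rpm)

Stage 1 [30T→64T]: ω = 1693.0000×30/64 = 793.5938 rpm, dir flips to −; running = −793.5938
Stage 2 [64T→64T]: ω = 793.5938×64/64 = 793.5938 rpm, dir flips to +; running = +793.5938
Stage 3 [64T→95T]: ω = 793.5938×64/95 = 534.6316 rpm, dir flips to −; running = −534.6316
Stage 4 [64T→50T]: ω = 534.6316×64/50 = 684.3284 rpm, dir flips to +; running = +684.3284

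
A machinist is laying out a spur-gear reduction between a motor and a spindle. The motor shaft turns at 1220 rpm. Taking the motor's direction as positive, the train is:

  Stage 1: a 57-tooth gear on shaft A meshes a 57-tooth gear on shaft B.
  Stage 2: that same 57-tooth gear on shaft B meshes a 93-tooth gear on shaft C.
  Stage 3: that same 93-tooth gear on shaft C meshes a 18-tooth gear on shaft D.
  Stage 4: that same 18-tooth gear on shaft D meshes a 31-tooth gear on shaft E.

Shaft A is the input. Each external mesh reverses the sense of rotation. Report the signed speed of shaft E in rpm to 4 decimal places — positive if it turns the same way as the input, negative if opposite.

+2243.2258 rpm (same as input, |ω| = 2243.2258 rpm)

Stage 1 [57T→57T]: ω = 1220.0000×57/57 = 1220.0000 rpm, dir flips to −; running = −1220.0000
Stage 2 [57T→93T]: ω = 1220.0000×57/93 = 747.7419 rpm, dir flips to +; running = +747.7419
Stage 3 [93T→18T]: ω = 747.7419×93/18 = 3863.3333 rpm, dir flips to −; running = −3863.3333
Stage 4 [18T→31T]: ω = 3863.3333×18/31 = 2243.2258 rpm, dir flips to +; running = +2243.2258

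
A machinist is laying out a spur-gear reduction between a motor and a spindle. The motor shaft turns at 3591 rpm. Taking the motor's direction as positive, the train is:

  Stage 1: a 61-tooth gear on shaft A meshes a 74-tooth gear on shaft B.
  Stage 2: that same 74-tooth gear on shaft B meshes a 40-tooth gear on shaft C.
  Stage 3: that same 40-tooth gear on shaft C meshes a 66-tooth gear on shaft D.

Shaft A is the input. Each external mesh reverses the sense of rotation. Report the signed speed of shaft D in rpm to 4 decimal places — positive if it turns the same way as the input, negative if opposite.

Stage 1 [61T→74T]: ω = 3591.0000×61/74 = 2960.1486 rpm, dir flips to −; running = −2960.1486
Stage 2 [74T→40T]: ω = 2960.1486×74/40 = 5476.2750 rpm, dir flips to +; running = +5476.2750
Stage 3 [40T→66T]: ω = 5476.2750×40/66 = 3318.9545 rpm, dir flips to −; running = −3318.9545

-3318.9545 rpm (opposite to input, |ω| = 3318.9545 rpm)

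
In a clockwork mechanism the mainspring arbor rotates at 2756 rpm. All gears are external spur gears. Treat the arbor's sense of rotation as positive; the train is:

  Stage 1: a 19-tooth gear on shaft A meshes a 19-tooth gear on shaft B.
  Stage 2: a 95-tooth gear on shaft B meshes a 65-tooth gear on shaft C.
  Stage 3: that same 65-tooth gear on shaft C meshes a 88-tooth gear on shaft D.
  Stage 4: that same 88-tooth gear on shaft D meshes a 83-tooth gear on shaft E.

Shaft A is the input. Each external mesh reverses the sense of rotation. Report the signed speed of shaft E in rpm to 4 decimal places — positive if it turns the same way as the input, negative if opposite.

Stage 1 [19T→19T]: ω = 2756.0000×19/19 = 2756.0000 rpm, dir flips to −; running = −2756.0000
Stage 2 [95T→65T]: ω = 2756.0000×95/65 = 4028.0000 rpm, dir flips to +; running = +4028.0000
Stage 3 [65T→88T]: ω = 4028.0000×65/88 = 2975.2273 rpm, dir flips to −; running = −2975.2273
Stage 4 [88T→83T]: ω = 2975.2273×88/83 = 3154.4578 rpm, dir flips to +; running = +3154.4578

+3154.4578 rpm (same as input, |ω| = 3154.4578 rpm)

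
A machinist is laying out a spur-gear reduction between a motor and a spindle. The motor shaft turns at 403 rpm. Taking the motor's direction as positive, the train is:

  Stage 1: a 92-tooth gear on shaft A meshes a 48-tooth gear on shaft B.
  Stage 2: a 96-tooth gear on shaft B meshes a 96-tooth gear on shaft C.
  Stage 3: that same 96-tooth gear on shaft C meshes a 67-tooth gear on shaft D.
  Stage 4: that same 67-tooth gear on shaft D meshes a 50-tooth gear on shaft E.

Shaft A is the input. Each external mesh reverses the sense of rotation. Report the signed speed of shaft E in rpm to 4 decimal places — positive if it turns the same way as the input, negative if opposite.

+1483.0400 rpm (same as input, |ω| = 1483.0400 rpm)

Stage 1 [92T→48T]: ω = 403.0000×92/48 = 772.4167 rpm, dir flips to −; running = −772.4167
Stage 2 [96T→96T]: ω = 772.4167×96/96 = 772.4167 rpm, dir flips to +; running = +772.4167
Stage 3 [96T→67T]: ω = 772.4167×96/67 = 1106.7463 rpm, dir flips to −; running = −1106.7463
Stage 4 [67T→50T]: ω = 1106.7463×67/50 = 1483.0400 rpm, dir flips to +; running = +1483.0400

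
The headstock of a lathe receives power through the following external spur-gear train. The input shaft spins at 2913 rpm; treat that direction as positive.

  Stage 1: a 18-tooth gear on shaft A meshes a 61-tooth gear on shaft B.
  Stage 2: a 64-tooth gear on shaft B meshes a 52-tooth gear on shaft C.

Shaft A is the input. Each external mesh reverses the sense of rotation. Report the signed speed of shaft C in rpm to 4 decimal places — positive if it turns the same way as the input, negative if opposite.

Stage 1 [18T→61T]: ω = 2913.0000×18/61 = 859.5738 rpm, dir flips to −; running = −859.5738
Stage 2 [64T→52T]: ω = 859.5738×64/52 = 1057.9369 rpm, dir flips to +; running = +1057.9369

+1057.9369 rpm (same as input, |ω| = 1057.9369 rpm)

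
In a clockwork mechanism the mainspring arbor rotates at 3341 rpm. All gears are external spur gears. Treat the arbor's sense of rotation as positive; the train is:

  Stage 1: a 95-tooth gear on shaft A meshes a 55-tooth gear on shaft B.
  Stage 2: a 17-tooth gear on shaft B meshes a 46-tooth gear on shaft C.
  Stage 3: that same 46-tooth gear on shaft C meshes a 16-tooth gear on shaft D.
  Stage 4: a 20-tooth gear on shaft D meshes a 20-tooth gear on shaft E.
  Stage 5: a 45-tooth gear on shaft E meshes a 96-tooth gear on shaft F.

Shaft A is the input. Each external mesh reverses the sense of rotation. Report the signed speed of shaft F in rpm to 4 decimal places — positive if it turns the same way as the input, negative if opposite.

Stage 1 [95T→55T]: ω = 3341.0000×95/55 = 5770.8182 rpm, dir flips to −; running = −5770.8182
Stage 2 [17T→46T]: ω = 5770.8182×17/46 = 2132.6937 rpm, dir flips to +; running = +2132.6937
Stage 3 [46T→16T]: ω = 2132.6937×46/16 = 6131.4943 rpm, dir flips to −; running = −6131.4943
Stage 4 [20T→20T]: ω = 6131.4943×20/20 = 6131.4943 rpm, dir flips to +; running = +6131.4943
Stage 5 [45T→96T]: ω = 6131.4943×45/96 = 2874.1380 rpm, dir flips to −; running = −2874.1380

-2874.1380 rpm (opposite to input, |ω| = 2874.1380 rpm)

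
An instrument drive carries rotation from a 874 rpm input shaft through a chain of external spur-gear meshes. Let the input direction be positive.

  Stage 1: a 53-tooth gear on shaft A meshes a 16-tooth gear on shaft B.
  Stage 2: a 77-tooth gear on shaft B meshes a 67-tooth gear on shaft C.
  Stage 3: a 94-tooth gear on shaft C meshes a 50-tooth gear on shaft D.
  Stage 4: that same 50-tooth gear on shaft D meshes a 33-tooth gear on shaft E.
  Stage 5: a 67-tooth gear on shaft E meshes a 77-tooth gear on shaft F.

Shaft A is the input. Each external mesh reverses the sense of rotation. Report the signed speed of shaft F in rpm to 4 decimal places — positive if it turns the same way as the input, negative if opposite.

Stage 1 [53T→16T]: ω = 874.0000×53/16 = 2895.1250 rpm, dir flips to −; running = −2895.1250
Stage 2 [77T→67T]: ω = 2895.1250×77/67 = 3327.2332 rpm, dir flips to +; running = +3327.2332
Stage 3 [94T→50T]: ω = 3327.2332×94/50 = 6255.1984 rpm, dir flips to −; running = −6255.1984
Stage 4 [50T→33T]: ω = 6255.1984×50/33 = 9477.5734 rpm, dir flips to +; running = +9477.5734
Stage 5 [67T→77T]: ω = 9477.5734×67/77 = 8246.7197 rpm, dir flips to −; running = −8246.7197

-8246.7197 rpm (opposite to input, |ω| = 8246.7197 rpm)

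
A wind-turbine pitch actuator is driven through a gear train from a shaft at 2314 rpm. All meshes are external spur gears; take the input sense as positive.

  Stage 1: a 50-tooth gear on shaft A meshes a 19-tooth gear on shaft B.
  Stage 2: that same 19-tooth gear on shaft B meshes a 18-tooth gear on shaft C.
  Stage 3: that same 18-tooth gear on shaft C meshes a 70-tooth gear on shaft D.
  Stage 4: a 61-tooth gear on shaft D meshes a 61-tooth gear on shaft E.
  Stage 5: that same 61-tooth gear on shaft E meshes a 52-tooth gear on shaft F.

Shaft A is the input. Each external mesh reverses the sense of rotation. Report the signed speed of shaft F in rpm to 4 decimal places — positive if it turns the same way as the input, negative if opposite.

Stage 1 [50T→19T]: ω = 2314.0000×50/19 = 6089.4737 rpm, dir flips to −; running = −6089.4737
Stage 2 [19T→18T]: ω = 6089.4737×19/18 = 6427.7778 rpm, dir flips to +; running = +6427.7778
Stage 3 [18T→70T]: ω = 6427.7778×18/70 = 1652.8571 rpm, dir flips to −; running = −1652.8571
Stage 4 [61T→61T]: ω = 1652.8571×61/61 = 1652.8571 rpm, dir flips to +; running = +1652.8571
Stage 5 [61T→52T]: ω = 1652.8571×61/52 = 1938.9286 rpm, dir flips to −; running = −1938.9286

-1938.9286 rpm (opposite to input, |ω| = 1938.9286 rpm)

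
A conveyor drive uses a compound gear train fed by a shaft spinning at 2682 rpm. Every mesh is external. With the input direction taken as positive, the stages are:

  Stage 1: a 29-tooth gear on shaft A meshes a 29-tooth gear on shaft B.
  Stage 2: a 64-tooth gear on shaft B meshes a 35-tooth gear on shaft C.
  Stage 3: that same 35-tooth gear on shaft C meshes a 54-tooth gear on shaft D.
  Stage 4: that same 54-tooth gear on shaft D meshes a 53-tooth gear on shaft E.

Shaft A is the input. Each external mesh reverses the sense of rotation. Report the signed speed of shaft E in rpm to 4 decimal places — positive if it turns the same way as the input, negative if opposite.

Stage 1 [29T→29T]: ω = 2682.0000×29/29 = 2682.0000 rpm, dir flips to −; running = −2682.0000
Stage 2 [64T→35T]: ω = 2682.0000×64/35 = 4904.2286 rpm, dir flips to +; running = +4904.2286
Stage 3 [35T→54T]: ω = 4904.2286×35/54 = 3178.6667 rpm, dir flips to −; running = −3178.6667
Stage 4 [54T→53T]: ω = 3178.6667×54/53 = 3238.6415 rpm, dir flips to +; running = +3238.6415

+3238.6415 rpm (same as input, |ω| = 3238.6415 rpm)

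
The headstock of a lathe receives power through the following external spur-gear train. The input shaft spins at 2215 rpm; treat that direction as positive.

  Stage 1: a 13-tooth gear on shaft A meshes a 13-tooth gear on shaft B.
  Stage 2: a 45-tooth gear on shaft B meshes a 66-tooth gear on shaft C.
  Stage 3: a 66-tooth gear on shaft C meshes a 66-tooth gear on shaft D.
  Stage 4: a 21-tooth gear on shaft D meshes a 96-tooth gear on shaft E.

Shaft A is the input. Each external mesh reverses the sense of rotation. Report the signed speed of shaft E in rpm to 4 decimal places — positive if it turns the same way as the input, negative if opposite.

+330.3622 rpm (same as input, |ω| = 330.3622 rpm)

Stage 1 [13T→13T]: ω = 2215.0000×13/13 = 2215.0000 rpm, dir flips to −; running = −2215.0000
Stage 2 [45T→66T]: ω = 2215.0000×45/66 = 1510.2273 rpm, dir flips to +; running = +1510.2273
Stage 3 [66T→66T]: ω = 1510.2273×66/66 = 1510.2273 rpm, dir flips to −; running = −1510.2273
Stage 4 [21T→96T]: ω = 1510.2273×21/96 = 330.3622 rpm, dir flips to +; running = +330.3622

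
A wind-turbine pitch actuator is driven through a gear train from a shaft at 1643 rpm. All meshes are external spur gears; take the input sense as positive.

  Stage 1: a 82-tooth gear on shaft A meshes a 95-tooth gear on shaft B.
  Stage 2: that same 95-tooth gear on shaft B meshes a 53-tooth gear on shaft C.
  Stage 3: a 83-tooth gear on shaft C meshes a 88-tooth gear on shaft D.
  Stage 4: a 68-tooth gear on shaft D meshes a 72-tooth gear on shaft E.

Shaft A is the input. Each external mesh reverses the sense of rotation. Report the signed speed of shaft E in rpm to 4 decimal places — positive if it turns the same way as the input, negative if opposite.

+2264.3699 rpm (same as input, |ω| = 2264.3699 rpm)

Stage 1 [82T→95T]: ω = 1643.0000×82/95 = 1418.1684 rpm, dir flips to −; running = −1418.1684
Stage 2 [95T→53T]: ω = 1418.1684×95/53 = 2542.0000 rpm, dir flips to +; running = +2542.0000
Stage 3 [83T→88T]: ω = 2542.0000×83/88 = 2397.5682 rpm, dir flips to −; running = −2397.5682
Stage 4 [68T→72T]: ω = 2397.5682×68/72 = 2264.3699 rpm, dir flips to +; running = +2264.3699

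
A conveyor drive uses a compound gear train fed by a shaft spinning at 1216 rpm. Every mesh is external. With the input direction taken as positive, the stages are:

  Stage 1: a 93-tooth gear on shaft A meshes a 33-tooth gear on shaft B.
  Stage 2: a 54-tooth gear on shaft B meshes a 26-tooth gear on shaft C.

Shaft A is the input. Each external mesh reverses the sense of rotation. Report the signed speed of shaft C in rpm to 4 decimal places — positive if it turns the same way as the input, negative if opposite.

+7117.4266 rpm (same as input, |ω| = 7117.4266 rpm)

Stage 1 [93T→33T]: ω = 1216.0000×93/33 = 3426.9091 rpm, dir flips to −; running = −3426.9091
Stage 2 [54T→26T]: ω = 3426.9091×54/26 = 7117.4266 rpm, dir flips to +; running = +7117.4266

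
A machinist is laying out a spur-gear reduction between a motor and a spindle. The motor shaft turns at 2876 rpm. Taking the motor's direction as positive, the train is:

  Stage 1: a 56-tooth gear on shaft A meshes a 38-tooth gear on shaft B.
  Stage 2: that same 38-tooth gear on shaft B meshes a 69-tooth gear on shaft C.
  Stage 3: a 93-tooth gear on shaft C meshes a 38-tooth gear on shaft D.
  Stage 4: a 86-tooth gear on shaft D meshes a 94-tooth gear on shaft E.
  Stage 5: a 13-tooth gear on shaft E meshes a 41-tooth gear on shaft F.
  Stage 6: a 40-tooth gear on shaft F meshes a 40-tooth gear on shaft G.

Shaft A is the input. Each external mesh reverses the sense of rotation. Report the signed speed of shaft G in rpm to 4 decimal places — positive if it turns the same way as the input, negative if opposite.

Stage 1 [56T→38T]: ω = 2876.0000×56/38 = 4238.3158 rpm, dir flips to −; running = −4238.3158
Stage 2 [38T→69T]: ω = 4238.3158×38/69 = 2334.1449 rpm, dir flips to +; running = +2334.1449
Stage 3 [93T→38T]: ω = 2334.1449×93/38 = 5712.5126 rpm, dir flips to −; running = −5712.5126
Stage 4 [86T→94T]: ω = 5712.5126×86/94 = 5226.3413 rpm, dir flips to +; running = +5226.3413
Stage 5 [13T→41T]: ω = 5226.3413×13/41 = 1657.1326 rpm, dir flips to −; running = −1657.1326
Stage 6 [40T→40T]: ω = 1657.1326×40/40 = 1657.1326 rpm, dir flips to +; running = +1657.1326

+1657.1326 rpm (same as input, |ω| = 1657.1326 rpm)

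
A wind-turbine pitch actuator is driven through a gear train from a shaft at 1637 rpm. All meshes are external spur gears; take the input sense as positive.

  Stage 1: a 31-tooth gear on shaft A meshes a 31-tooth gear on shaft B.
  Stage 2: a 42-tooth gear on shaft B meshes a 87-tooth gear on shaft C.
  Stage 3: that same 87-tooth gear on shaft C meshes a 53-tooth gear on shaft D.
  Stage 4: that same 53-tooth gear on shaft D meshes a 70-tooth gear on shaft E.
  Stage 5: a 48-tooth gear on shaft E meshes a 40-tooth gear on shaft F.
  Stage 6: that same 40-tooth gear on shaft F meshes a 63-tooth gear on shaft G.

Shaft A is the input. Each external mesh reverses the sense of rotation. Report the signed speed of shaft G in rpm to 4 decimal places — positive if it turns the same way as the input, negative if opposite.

Stage 1 [31T→31T]: ω = 1637.0000×31/31 = 1637.0000 rpm, dir flips to −; running = −1637.0000
Stage 2 [42T→87T]: ω = 1637.0000×42/87 = 790.2759 rpm, dir flips to +; running = +790.2759
Stage 3 [87T→53T]: ω = 790.2759×87/53 = 1297.2453 rpm, dir flips to −; running = −1297.2453
Stage 4 [53T→70T]: ω = 1297.2453×53/70 = 982.2000 rpm, dir flips to +; running = +982.2000
Stage 5 [48T→40T]: ω = 982.2000×48/40 = 1178.6400 rpm, dir flips to −; running = −1178.6400
Stage 6 [40T→63T]: ω = 1178.6400×40/63 = 748.3429 rpm, dir flips to +; running = +748.3429

+748.3429 rpm (same as input, |ω| = 748.3429 rpm)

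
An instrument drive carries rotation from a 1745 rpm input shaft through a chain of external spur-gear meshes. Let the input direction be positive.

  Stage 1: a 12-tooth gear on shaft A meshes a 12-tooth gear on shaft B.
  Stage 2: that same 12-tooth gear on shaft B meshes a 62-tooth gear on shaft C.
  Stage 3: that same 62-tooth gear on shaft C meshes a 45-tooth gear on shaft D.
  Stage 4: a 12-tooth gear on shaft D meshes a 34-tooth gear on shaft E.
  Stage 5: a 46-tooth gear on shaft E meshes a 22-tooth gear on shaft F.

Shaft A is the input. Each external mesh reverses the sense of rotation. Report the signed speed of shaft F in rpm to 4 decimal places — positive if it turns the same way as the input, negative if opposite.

Stage 1 [12T→12T]: ω = 1745.0000×12/12 = 1745.0000 rpm, dir flips to −; running = −1745.0000
Stage 2 [12T→62T]: ω = 1745.0000×12/62 = 337.7419 rpm, dir flips to +; running = +337.7419
Stage 3 [62T→45T]: ω = 337.7419×62/45 = 465.3333 rpm, dir flips to −; running = −465.3333
Stage 4 [12T→34T]: ω = 465.3333×12/34 = 164.2353 rpm, dir flips to +; running = +164.2353
Stage 5 [46T→22T]: ω = 164.2353×46/22 = 343.4011 rpm, dir flips to −; running = −343.4011

-343.4011 rpm (opposite to input, |ω| = 343.4011 rpm)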